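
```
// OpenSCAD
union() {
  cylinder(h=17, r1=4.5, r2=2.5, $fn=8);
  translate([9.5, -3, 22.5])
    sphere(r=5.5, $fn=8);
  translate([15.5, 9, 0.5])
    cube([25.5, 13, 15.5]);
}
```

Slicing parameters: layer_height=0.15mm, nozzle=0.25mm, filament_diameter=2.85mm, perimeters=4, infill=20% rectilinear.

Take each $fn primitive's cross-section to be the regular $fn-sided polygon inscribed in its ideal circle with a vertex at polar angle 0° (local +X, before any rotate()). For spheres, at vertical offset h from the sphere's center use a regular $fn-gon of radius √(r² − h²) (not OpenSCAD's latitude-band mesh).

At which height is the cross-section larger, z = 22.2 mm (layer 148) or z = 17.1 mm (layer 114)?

layer 148 (z = 22.2 mm)

Layer 148 (z = 22.2): the cone does not reach this height (z outside [0, 17]); the r=5.5 sphere at (9.5, -3) contributes a regular 8-gon of circumradius √(5.5²−0.3²) = 5.492 (area = (8/2)·5.492²·sin(360°/8) = 85.31 mm²); the cube at (15.5, 9) is not intersected at this z (z outside [0.5, 16]); Taking the union: only the r=5.5 sphere at (9.5, -3) is present, so the union is just that shape — area = 85.31 mm². So its area = 85.31 mm². Layer 114 (z = 17.1): the cone is not intersected at this z (z outside [0, 17]); the r=5.5 sphere at (9.5, -3) slices to a regular 8-gon of circumradius 1.044 (√(r²−h²) with h=5.4 from center) (area = (8/2)·1.044²·sin(360°/8) = 3.08 mm²); the cube at (15.5, 9) does not reach this height (z outside [0.5, 16]); Merging all regions: only the r=5.5 sphere at (9.5, -3) is present, so the union is just that shape — area = 3.08 mm². So its area = 3.08 mm². Layer 148 is larger (85.31 vs 3.08 mm²).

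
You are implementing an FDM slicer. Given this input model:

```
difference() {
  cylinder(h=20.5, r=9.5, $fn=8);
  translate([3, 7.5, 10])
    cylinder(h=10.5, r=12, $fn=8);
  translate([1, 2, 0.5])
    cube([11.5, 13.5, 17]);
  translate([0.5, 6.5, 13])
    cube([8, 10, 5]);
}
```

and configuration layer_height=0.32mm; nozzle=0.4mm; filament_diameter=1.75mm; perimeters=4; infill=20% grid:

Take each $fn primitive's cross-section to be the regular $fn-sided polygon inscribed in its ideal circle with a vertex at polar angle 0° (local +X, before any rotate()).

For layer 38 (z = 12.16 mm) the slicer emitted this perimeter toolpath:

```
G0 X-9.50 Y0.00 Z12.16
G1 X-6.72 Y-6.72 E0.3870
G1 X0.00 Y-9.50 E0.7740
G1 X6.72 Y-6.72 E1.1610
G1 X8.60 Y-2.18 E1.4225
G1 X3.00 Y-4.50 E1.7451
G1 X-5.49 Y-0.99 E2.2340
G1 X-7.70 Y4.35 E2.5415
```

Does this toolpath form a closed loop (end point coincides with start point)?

no

Start point (G0): (-9.50, 0.00). End point (last G1): the path does not return to the start — open.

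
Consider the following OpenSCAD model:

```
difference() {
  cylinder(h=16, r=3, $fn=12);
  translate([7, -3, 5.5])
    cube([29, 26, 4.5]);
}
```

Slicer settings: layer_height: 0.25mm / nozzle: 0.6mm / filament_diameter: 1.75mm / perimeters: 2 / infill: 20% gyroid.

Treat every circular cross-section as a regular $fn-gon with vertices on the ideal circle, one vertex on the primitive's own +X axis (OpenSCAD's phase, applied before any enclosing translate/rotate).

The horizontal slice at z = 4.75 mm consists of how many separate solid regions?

At z = 4.75 mm: the r=3 cylinder contributes a regular 12-gon of circumradius 3; the cube at (7, -3) does not reach this height (z outside [5.5, 10]); Taking the first minus the rest: none of the subtracted shapes is present at this height, so the r=3 cylinder is unchanged — 1 connected region. The result has 1 disconnected region.

1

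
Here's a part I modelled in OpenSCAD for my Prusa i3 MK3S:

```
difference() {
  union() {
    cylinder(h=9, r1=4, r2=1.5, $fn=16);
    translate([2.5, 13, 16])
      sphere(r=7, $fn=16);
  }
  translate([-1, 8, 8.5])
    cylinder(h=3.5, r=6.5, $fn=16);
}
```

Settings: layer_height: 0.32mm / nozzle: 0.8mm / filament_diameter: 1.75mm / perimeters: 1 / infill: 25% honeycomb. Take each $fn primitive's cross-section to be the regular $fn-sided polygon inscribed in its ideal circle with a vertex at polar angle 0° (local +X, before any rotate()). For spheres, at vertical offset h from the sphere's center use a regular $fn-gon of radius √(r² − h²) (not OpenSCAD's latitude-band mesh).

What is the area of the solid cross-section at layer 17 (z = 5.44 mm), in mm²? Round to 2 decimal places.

18.96 mm²

At z = 5.44 mm: the cone: at t=0.604 of its height the radius interpolates to r₁+(r₂−r₁)t = 2.489, giving a regular 16-gon of that circumradius (area = (16/2)·2.489²·sin(360°/16) = 18.96 mm²); the sphere at (2.5, 13) is absent (|z−center|=10.560 > r=7); Taking the union: only the cone is present, so the union is just that shape — area = 18.96 mm²; the cylinder at (-1, 8) is not intersected at this z (z outside [8.5, 12]); Subtracting the remaining from the first: none of the subtracted shapes is present at this height, so that combined region is unchanged — area = 18.96 mm². Overall, the cross-section is a single solid region. Net area = 18.96 mm².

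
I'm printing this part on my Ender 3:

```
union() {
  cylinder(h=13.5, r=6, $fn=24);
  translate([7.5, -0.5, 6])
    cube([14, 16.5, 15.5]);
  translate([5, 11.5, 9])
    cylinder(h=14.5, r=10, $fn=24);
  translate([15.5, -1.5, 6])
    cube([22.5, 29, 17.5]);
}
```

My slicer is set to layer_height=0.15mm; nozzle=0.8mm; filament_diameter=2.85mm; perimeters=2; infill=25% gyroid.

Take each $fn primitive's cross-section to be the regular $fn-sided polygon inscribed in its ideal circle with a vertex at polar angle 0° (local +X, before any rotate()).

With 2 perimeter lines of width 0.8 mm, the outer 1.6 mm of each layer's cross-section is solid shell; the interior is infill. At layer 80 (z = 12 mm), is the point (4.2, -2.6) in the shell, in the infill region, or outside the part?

shell

At z = 12 mm: the r=6 cylinder gives a regular 24-gon of circumradius 6 (constant along its height); the 14×16.5 cube at (7.5, -0.5) contributes its full rectangle; the r=10 cylinder at (5, 11.5) contributes a regular 24-gon of circumradius 10; the 22.5×29 cube at (15.5, -1.5) contributes its full rectangle; Combining (union): the regions partially overlap (shared area 205.52 mm²), so overlapping operands fuse into one piece — 1 connected region. Overall, the cross-section is a single solid region. The nearest boundary edge runs (5.20, -3.00)→(4.24, -4.24); distance from the point to it = 1.03 mm. The point is inside the cross-section, 1.03 mm from the nearest boundary — within the 1.6 mm shell band (2 × 0.8).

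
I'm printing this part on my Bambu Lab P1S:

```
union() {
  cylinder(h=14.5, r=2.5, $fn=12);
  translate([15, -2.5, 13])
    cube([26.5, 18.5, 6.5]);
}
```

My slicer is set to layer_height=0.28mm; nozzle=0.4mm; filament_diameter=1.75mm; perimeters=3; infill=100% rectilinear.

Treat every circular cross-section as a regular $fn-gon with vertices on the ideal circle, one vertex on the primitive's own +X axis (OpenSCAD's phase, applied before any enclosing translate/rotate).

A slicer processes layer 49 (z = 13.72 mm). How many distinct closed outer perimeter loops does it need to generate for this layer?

At z = 13.72 mm: the r=2.5 cylinder gives a regular 12-gon of circumradius 2.5 (constant along its height); the cube at (15, -2.5) is present — its section is the full 26.5×18.5 rectangle; Taking the union: the 2 present regions are separate (no shared area or edge), so areas and boundary lengths simply add and each stays a separate island — 2 connected regions. The result has 2 disconnected regions.

2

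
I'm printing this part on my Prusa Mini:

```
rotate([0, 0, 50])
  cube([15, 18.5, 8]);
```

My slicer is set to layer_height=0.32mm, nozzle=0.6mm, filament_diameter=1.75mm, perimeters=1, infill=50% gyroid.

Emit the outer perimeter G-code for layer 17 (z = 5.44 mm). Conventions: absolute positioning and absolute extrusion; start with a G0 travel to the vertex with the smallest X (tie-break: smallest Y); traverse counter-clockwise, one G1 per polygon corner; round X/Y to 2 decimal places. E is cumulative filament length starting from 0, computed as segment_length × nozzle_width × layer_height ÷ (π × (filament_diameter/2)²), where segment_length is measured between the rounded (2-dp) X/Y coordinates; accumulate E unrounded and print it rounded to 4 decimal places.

At z = 5.44 mm: the cube (footprint 15×18.5) is included at this height; (rotated 50° about Z; rotation is an isometry so areas/perimeters/island counts are preserved). The outline is a single polygon with 4 vertices. Extrusion per mm of travel: 0.6 × 0.32 / (π × 0.875²) = 0.079824. Accumulating E over each segment gives final E = 5.3476.

G0 X-14.17 Y11.89 Z5.44
G1 X0.00 Y0.00 E1.4766
G1 X9.64 Y11.49 E2.6738
G1 X-4.53 Y23.38 E4.1503
G1 X-14.17 Y11.89 E5.3476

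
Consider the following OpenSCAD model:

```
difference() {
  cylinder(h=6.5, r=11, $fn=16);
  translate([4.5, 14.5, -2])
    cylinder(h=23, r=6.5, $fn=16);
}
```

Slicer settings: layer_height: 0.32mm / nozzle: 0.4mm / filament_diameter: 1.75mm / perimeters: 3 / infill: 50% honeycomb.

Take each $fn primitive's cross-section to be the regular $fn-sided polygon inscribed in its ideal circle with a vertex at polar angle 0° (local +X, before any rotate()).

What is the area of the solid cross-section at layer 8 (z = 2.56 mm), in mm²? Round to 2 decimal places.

At z = 2.56 mm: the cylinder: section is a regular 16-gon, circumradius r=11 (area = (16/2)·11.000²·sin(360°/16) = 370.44 mm²); the r=6.5 cylinder at (4.5, 14.5) contributes a regular 16-gon of circumradius 6.5 (area = (16/2)·6.500²·sin(360°/16) = 129.35 mm²); Taking the first minus the rest: starting from the r=11 cylinder (370.44 mm²), the r=6.5 cylinder at (4.5, 14.5) partially overlaps it — only the 11.19 mm² overlap (of its 129.35 mm²) is removed, clipping the outline — area = 359.25 mm². Overall, the cross-section is a single solid region. Net area = 359.25 mm².

359.25 mm²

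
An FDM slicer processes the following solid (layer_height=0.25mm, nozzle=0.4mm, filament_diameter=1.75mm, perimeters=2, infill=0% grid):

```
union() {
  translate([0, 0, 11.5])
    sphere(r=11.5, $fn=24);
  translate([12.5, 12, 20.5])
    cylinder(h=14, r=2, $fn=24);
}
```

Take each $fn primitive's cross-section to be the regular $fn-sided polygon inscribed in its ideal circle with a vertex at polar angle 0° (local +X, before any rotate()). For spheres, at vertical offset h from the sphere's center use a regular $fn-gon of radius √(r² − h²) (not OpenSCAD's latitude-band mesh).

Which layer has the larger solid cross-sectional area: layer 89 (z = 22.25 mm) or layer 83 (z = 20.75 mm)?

layer 83 (z = 20.75 mm)

Layer 89 (z = 22.25): the r=11.5 sphere slices to a regular 24-gon of circumradius 4.085 (√(r²−h²) with h=10.75 from center) (area = (24/2)·4.085²·sin(360°/24) = 51.83 mm²); the r=2 cylinder at (12.5, 12) contributes a regular 24-gon of circumradius 2 (area = (24/2)·2.000²·sin(360°/24) = 12.42 mm²); Combining (union): the 2 present regions are separate (no shared area or edge), so areas and boundary lengths simply add and each stays a separate island — area = 64.25 mm². So its area = 64.25 mm². Layer 83 (z = 20.75): the r=11.5 sphere contributes a regular 24-gon of circumradius √(11.5²−9.25²) = 6.833 (area = (24/2)·6.833²·sin(360°/24) = 145.00 mm²); the r=2 cylinder at (12.5, 12) contributes a regular 24-gon of circumradius 2 (area = (24/2)·2.000²·sin(360°/24) = 12.42 mm²); Merging all regions: the 2 present regions are separate (no shared area or edge), so areas and boundary lengths simply add and each stays a separate island — area = 157.43 mm². So its area = 157.43 mm². Layer 83 is larger (157.43 vs 64.25 mm²).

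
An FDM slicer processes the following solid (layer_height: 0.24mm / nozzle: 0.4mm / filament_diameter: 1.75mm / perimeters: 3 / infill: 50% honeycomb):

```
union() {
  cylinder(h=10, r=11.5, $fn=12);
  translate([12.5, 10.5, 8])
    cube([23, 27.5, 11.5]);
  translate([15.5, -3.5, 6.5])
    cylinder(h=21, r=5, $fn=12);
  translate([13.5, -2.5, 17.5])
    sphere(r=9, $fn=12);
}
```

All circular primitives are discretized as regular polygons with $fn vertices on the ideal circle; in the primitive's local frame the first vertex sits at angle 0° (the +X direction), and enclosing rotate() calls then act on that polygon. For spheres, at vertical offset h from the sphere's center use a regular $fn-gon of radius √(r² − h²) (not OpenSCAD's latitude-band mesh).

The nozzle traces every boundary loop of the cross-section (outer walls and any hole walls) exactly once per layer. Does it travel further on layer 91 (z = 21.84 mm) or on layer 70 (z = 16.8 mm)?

layer 70 (z = 16.8 mm)

Layer 91 (z = 21.84): the cylinder is not intersected at this z (z outside [0, 10]); the cube at (12.5, 10.5) is absent (z outside [8, 19.5]); the r=5 cylinder at (15.5, -3.5) gives a regular 12-gon of circumradius 5 (constant along its height) (perimeter = 2·12·5.000·sin(180°/12) = 31.06 mm); the r=9 sphere at (13.5, -2.5) slices to a regular 12-gon of circumradius 7.884 (√(r²−h²) with h=4.34 from center) (perimeter = 2·12·7.884·sin(180°/12) = 48.98 mm); Combining (union): the r=5 cylinder at (15.5, -3.5) lies entirely inside the r=9 sphere at (13.5, -2.5), so the union is just the r=9 sphere at (13.5, -2.5) — boundary = 48.98 mm. So its perimeter = 48.98 mm. Layer 70 (z = 16.8): the cylinder is not intersected at this z (z outside [0, 10]); the 23×27.5 cube at (12.5, 10.5) contributes its full rectangle (perimeter 101.00 mm); the r=5 cylinder at (15.5, -3.5) contributes a regular 12-gon of circumradius 5 (perimeter = 2·12·5.000·sin(180°/12) = 31.06 mm); the r=9 sphere at (13.5, -2.5) contributes a regular 12-gon of circumradius √(9²−0.7²) = 8.973 (perimeter = 2·12·8.973·sin(180°/12) = 55.74 mm); Merging all regions: the regions partially overlap (shared area 75.00 mm²), so the edge portions inside another operand are dropped and the merged outline is re-measured after clipping — boundary = 156.74 mm. So its perimeter = 156.74 mm. Layer 70 is larger (156.74 vs 48.98 mm).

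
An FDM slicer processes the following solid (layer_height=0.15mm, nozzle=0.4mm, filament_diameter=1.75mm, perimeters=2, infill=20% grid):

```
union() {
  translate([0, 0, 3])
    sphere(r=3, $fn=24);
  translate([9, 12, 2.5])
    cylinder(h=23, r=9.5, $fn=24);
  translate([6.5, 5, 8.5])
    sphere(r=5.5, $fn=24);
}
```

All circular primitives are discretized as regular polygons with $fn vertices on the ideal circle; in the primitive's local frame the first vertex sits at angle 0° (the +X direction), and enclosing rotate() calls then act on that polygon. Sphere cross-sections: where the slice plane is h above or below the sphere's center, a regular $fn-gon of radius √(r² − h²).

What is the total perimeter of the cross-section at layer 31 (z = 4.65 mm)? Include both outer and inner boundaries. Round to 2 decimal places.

At z = 4.65 mm: the sphere: section is a regular 24-gon, circumradius = √(r²−h²) = √(3²−1.65²) = 2.505 (perimeter = 2·24·2.505·sin(180°/24) = 15.70 mm); the r=9.5 cylinder at (9, 12) contributes a regular 24-gon of circumradius 9.5 (perimeter = 2·24·9.500·sin(180°/24) = 59.52 mm); the r=5.5 sphere at (6.5, 5) contributes a regular 24-gon of circumradius √(5.5²−3.85²) = 3.928 (perimeter = 2·24·3.928·sin(180°/24) = 24.61 mm); Combining (union): the regions partially overlap (shared area 37.36 mm²), so the edge portions inside another operand are dropped and the merged outline is re-measured after clipping — boundary = 77.33 mm. Overall, the cross-section has 2 separate islands. Total boundary length (outer) = 77.33 mm.

77.33 mm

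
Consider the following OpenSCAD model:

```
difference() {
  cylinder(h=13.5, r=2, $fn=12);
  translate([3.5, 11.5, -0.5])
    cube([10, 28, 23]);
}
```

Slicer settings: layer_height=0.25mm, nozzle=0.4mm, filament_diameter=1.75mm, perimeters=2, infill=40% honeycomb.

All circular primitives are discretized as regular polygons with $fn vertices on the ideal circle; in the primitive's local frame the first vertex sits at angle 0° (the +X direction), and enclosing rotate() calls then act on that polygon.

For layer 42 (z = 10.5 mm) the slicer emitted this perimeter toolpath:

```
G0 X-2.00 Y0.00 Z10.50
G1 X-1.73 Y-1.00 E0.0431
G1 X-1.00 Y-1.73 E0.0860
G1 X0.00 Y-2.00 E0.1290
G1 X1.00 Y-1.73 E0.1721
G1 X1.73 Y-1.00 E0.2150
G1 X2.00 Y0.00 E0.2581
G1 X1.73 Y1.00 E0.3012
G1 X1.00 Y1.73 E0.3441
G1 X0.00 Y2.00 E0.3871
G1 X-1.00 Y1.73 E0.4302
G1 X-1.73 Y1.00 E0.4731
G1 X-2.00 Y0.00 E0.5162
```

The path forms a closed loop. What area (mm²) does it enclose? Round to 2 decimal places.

Apply the shoelace formula to the sequence of (X, Y) vertices; enclosed area = 11.99 mm².

11.99 mm²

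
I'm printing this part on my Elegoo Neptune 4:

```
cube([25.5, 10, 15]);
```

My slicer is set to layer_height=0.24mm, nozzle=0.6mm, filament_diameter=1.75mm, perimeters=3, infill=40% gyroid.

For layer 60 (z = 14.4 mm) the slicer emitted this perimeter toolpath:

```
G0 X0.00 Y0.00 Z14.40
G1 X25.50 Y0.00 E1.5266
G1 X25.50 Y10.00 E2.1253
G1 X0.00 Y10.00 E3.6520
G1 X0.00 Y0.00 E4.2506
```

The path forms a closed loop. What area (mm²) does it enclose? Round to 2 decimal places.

Apply the shoelace formula to the sequence of (X, Y) vertices; enclosed area = 255.00 mm².

255.00 mm²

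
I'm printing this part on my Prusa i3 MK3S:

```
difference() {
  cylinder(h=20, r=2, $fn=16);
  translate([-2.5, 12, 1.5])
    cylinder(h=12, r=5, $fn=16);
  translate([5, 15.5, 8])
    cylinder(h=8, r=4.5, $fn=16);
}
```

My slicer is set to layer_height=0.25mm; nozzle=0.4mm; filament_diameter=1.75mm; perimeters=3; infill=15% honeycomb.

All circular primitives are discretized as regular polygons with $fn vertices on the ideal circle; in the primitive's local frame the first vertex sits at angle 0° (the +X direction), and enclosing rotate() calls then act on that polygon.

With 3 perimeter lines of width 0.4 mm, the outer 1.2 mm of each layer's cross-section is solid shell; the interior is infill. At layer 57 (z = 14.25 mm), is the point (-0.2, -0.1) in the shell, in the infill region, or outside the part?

At z = 14.25 mm: the r=2 cylinder gives a regular 16-gon of circumradius 2 (constant along its height); the cylinder at (-2.5, 12) is absent (z outside [1.5, 13.5]); the cylinder at (5, 15.5): section is a regular 16-gon, circumradius r=4.5; Taking the first minus the rest: starting from the r=2 cylinder, the r=4.5 cylinder at (5, 15.5) misses the remaining region (no effect) — 1 connected region. Overall, the cross-section is a single solid region. The nearest boundary edge runs (-1.41, -1.41)→(-1.85, -0.77); distance from the point to it = 1.74 mm. The point is inside the cross-section and 1.74 mm from the nearest boundary — more than the 1.2 mm shell width (3 × 0.4), so it's in the infill interior.

infill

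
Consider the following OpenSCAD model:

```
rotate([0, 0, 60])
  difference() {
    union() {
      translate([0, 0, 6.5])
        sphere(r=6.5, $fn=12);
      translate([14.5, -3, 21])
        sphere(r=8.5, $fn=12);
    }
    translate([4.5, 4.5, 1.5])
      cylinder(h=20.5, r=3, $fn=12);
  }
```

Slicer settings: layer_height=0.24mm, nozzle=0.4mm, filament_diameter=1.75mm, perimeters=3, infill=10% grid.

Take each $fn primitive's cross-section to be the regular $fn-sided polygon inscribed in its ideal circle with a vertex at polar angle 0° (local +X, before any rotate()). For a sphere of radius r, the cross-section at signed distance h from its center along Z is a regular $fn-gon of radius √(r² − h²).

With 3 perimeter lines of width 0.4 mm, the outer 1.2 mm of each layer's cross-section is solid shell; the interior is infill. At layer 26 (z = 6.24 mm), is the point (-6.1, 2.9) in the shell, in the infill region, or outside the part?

outside

At z = 6.24 mm: the r=6.5 sphere slices to a regular 12-gon of circumradius 6.495 (√(r²−h²) with h=0.26 from center); the sphere at (14.5, -3) is absent (|z−center|=14.760 > r=8.5); Merging all regions: only the r=6.5 sphere is present, so the union is just that shape — 1 connected region; the r=3 cylinder at (4.5, 4.5) gives a regular 12-gon of circumradius 3 (constant along its height); Subtracting the remaining from the first: starting from that combined region, the r=3 cylinder at (4.5, 4.5) partially overlaps it — only the 12.12 mm² overlap (of its 27.00 mm²) is removed, clipping the outline — 1 connected region; (rotated 60° about Z; rotation is an isometry so areas/perimeters/island counts are preserved). Overall, the cross-section is a single solid region. Undo the 60° rotation: the query point maps to (-0.539, 6.733) in the un-rotated model frame. The nearest boundary edge runs (-3.25, 5.62)→(0.00, 6.49); distance from the point to it = 0.37 mm. The point is not inside any of the regions above, so it lies outside the cross-section (0.37 mm from the nearest boundary).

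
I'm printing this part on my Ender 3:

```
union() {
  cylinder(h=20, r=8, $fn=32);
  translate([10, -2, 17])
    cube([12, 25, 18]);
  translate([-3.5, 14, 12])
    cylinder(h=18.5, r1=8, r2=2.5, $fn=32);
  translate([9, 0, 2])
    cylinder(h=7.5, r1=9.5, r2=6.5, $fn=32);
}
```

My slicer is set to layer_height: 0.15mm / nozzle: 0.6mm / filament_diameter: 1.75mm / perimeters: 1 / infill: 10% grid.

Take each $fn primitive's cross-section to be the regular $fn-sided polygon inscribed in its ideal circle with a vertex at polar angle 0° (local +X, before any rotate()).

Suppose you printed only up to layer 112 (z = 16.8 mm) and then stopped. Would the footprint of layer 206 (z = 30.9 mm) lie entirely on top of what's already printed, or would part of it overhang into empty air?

Compare the two slices. At z = 16.8: the r=8 cylinder gives a regular 32-gon of circumradius 8 (constant along its height) (area = (32/2)·8.000²·sin(360°/32) = 199.77 mm²); the cube at (10, -2) is absent (z outside [17, 35]); the cone at (-3.5, 14) (r1=8→r2=2.5) has section circumradius 6.573 here — a regular 32-gon (area = (32/2)·6.573²·sin(360°/32) = 134.86 mm²); the cone at (9, 0) does not reach this height (z outside [2, 9.5]); Combining (union): the regions partially overlap — summed areas 334.63 mm² minus the doubly-counted overlap 0.10 mm² gives 334.53 mm² — area = 334.53 mm². At z = 30.9: the cylinder is absent (z outside [0, 20]); the 12×25 cube at (10, -2) contributes its full rectangle (area 300.00 mm²); the cone at (-3.5, 14) is not intersected at this z (z outside [12, 30.5]); the cone at (9, 0) is not intersected at this z (z outside [2, 9.5]); Merging all regions: only the 12×25 cube at (10, -2) is present, so the union is just that shape — area = 300.00 mm². Checking containment: at z = 30.9 the cross-section extends beyond the z = 16.8 cross-section by about 300.00 mm².

part overhangs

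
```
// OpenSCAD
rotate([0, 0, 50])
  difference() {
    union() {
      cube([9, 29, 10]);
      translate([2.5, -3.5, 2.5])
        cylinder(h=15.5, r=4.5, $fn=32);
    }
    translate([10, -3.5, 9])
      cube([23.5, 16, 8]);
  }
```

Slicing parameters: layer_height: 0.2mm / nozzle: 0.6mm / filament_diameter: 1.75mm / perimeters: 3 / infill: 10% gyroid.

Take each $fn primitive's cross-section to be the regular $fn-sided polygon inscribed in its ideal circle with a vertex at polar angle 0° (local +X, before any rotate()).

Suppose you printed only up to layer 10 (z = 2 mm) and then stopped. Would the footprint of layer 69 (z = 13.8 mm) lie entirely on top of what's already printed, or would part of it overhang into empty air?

part overhangs

Compare the two slices. At z = 2: the cube is present — its section is the full 9×29 rectangle (area 261.00 mm²); the cylinder at (2.5, -3.5) is absent (z outside [2.5, 18]); Merging all regions: only the 9×29 cube is present, so the union is just that shape — area = 261.00 mm²; the cube at (10, -3.5) is not intersected at this z (z outside [9, 17]); After the difference (first − rest): none of the subtracted shapes is present at this height, so the result so far is unchanged — area = 261.00 mm²; (whole slice rotated 50° about Z — lengths, areas and connectivity unchanged). At z = 13.8: the cube does not reach this height (z outside [0, 10]); the cylinder at (2.5, -3.5): section is a regular 32-gon, circumradius r=4.5 (area = (32/2)·4.500²·sin(360°/32) = 63.21 mm²); Merging all regions: only the r=4.5 cylinder at (2.5, -3.5) is present, so the union is just that shape — area = 63.21 mm²; the cube at (10, -3.5) (footprint 23.5×16) is included at this height (area 376.00 mm²); After the difference (first − rest): starting from the result so far (63.21 mm²), the 23.5×16 cube at (10, -3.5) misses the remaining region (no effect) — area = 63.21 mm²; (whole slice rotated 50° about Z — lengths, areas and connectivity unchanged). Checking containment: at z = 13.8 the cross-section extends beyond the z = 2 cross-section by about 59.47 mm².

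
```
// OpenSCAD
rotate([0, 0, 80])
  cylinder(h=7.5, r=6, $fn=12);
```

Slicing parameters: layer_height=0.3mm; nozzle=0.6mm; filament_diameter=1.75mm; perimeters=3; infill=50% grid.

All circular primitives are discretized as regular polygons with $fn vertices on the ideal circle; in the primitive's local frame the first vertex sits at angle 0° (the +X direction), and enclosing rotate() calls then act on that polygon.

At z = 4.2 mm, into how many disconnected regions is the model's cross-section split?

At z = 4.2 mm: the r=6 cylinder gives a regular 12-gon of circumradius 6 (constant along its height); (whole slice rotated 80° about Z — lengths, areas and connectivity unchanged). The result has 1 disconnected region.

1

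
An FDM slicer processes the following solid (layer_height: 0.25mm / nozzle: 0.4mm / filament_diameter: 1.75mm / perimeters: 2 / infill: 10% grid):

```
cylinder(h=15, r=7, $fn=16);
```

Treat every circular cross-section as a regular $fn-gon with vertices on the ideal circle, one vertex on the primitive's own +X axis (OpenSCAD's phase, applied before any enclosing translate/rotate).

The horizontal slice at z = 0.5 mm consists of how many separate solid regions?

1

At z = 0.5 mm: the r=7 cylinder contributes a regular 16-gon of circumradius 7. The result has 1 disconnected region.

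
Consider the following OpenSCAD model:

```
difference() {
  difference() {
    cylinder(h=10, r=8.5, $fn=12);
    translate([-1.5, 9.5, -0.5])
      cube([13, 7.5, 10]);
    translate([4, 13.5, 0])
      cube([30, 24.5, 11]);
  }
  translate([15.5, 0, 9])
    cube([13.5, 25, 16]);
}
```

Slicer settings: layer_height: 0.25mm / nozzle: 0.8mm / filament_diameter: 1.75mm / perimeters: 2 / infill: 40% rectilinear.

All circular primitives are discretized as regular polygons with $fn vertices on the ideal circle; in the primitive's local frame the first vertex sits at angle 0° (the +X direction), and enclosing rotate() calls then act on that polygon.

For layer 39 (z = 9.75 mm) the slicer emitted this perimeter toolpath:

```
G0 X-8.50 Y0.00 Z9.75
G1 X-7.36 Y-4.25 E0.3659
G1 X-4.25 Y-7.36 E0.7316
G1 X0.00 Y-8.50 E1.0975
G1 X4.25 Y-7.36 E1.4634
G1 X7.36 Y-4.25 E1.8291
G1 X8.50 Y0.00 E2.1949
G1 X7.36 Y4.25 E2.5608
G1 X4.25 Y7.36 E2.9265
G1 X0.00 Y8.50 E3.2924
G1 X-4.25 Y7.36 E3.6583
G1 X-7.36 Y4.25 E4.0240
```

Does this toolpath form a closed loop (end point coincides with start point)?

Start point (G0): (-8.50, 0.00). End point (last G1): the path does not return to the start — open.

no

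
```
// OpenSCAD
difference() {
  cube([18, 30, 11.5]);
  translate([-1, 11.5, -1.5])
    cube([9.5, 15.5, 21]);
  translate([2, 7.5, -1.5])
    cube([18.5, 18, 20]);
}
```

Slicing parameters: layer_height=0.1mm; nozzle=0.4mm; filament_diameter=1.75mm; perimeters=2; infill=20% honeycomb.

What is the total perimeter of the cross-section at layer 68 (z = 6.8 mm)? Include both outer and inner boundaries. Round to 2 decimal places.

At z = 6.8 mm: the cube (footprint 18×30) is included at this height (perimeter 96.00 mm); the cube at (-1, 11.5) (footprint 9.5×15.5) is included at this height (perimeter 50.00 mm); the 18.5×18 cube at (2, 7.5) contributes its full rectangle (perimeter 73.00 mm); Subtracting the remaining from the first: starting from the 18×30 cube, the 9.5×15.5 cube at (-1, 11.5) partially overlaps it — only the 131.75 mm² overlap (of its 147.25 mm²) is removed, clipping the outline; the 18.5×18 cube at (2, 7.5) partially overlaps it — only the 197.00 mm² overlap (of its 333.00 mm²) is removed, clipping the outline — boundary = 104.00 mm. Overall, the cross-section has 2 separate islands. Total boundary length (outer) = 104.00 mm.

104.00 mm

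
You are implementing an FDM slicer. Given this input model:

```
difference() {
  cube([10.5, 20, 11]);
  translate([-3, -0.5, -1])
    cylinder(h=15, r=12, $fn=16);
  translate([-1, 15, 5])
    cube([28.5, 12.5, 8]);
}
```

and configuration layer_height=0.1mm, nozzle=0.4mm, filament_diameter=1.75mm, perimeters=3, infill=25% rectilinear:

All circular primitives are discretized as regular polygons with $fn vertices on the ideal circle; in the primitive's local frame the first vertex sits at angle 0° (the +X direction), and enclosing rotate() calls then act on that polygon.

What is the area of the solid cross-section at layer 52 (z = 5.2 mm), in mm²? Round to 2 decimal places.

At z = 5.2 mm: the 10.5×20 cube contributes its full rectangle (area 210.00 mm²); the r=12 cylinder at (-3, -0.5) gives a regular 16-gon of circumradius 12 (constant along its height) (area = (16/2)·12.000²·sin(360°/16) = 440.85 mm²); the cube at (-1, 15) is present — its section is the full 28.5×12.5 rectangle (area 356.25 mm²); Taking the first minus the rest: starting from the 10.5×20 cube (210.00 mm²), the r=12 cylinder at (-3, -0.5) partially overlaps it — only the 70.63 mm² overlap (of its 440.85 mm²) is removed, clipping the outline; the 28.5×12.5 cube at (-1, 15) partially overlaps it — only the 52.50 mm² overlap (of its 356.25 mm²) is removed, clipping the outline — area = 86.87 mm². Overall, the cross-section is a single solid region. Net area = 86.87 mm².

86.87 mm²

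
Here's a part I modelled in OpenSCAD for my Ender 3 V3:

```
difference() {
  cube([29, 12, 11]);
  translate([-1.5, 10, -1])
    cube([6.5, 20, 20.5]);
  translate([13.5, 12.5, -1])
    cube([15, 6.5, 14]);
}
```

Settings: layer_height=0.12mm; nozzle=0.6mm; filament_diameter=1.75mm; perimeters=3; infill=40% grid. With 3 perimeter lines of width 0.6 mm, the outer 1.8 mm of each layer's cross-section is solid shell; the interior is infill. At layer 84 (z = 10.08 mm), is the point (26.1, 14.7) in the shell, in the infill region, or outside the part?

outside

At z = 10.08 mm: the 29×12 cube contributes its full rectangle; the 6.5×20 cube at (-1.5, 10) contributes its full rectangle; the cube at (13.5, 12.5) is present — its section is the full 15×6.5 rectangle; Taking the first minus the rest: starting from the 29×12 cube, the 6.5×20 cube at (-1.5, 10) partially overlaps it — only the 10.00 mm² overlap (of its 130.00 mm²) is removed, clipping the outline; the 15×6.5 cube at (13.5, 12.5) misses the remaining region (no effect) — 1 connected region. Overall, the cross-section is a single solid region. The nearest boundary edge runs (5.00, 12.00)→(29.00, 12.00); distance from the point to it = 2.70 mm. The point is not inside any of the regions above, so it lies outside the cross-section (2.70 mm from the nearest boundary).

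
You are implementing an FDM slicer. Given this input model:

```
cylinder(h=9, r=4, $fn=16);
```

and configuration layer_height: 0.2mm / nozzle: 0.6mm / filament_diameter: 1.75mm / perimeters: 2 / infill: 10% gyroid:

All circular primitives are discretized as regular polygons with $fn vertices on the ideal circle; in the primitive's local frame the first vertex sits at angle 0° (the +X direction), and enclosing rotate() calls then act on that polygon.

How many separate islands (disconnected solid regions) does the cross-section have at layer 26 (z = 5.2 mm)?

1

At z = 5.2 mm: the r=4 cylinder gives a regular 16-gon of circumradius 4 (constant along its height). Overall, the cross-section is a single solid region. Island count = 1.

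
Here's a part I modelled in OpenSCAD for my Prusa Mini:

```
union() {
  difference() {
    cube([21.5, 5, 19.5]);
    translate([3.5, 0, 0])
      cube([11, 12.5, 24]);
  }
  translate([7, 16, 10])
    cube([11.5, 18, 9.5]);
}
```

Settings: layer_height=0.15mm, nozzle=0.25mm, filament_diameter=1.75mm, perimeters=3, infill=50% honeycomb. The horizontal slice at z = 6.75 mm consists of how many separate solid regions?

At z = 6.75 mm: the cube is present — its section is the full 21.5×5 rectangle; the cube at (3.5, 0) is present — its section is the full 11×12.5 rectangle; Subtracting the remaining from the first: starting from the 21.5×5 cube, the 11×12.5 cube at (3.5, 0) partially overlaps it — only the 55.00 mm² overlap (of its 137.50 mm²) is removed, clipping the outline — 2 connected regions; the cube at (7, 16) is absent (z outside [10, 19.5]); Combining (union): only that combined region is present, so the union is just that shape — 2 connected regions. The result has 2 disconnected regions.

2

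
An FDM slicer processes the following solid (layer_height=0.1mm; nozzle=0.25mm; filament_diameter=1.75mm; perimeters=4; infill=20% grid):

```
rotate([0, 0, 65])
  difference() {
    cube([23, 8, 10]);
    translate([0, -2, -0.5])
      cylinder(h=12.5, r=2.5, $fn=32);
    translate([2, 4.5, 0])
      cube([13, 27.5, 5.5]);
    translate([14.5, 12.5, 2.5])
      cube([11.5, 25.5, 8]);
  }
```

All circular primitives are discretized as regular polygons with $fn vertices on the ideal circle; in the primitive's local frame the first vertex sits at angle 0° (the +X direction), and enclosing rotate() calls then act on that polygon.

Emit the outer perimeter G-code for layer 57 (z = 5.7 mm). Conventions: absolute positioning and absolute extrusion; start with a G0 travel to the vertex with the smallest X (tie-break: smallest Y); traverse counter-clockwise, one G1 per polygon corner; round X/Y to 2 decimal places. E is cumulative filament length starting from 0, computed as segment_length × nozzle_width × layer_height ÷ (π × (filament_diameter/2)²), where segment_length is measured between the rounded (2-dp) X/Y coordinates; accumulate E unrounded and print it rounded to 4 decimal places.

G0 X-7.25 Y3.38 Z5.70
G1 X-0.45 Y0.21 E0.0780
G1 X-0.20 Y0.63 E0.0831
G1 X0.12 Y1.00 E0.0881
G1 X0.52 Y1.29 E0.0933
G1 X0.63 Y1.35 E0.0946
G1 X9.72 Y20.85 E0.3182
G1 X2.47 Y24.23 E0.4013
G1 X-7.25 Y3.38 E0.6404

At z = 5.7 mm: the 23×8 cube contributes its full rectangle; the r=2.5 cylinder at (0, -2) contributes a regular 32-gon of circumradius 2.5; the cube at (2, 4.5) does not reach this height (z outside [0, 5.5]); the cube at (14.5, 12.5) (footprint 11.5×25.5) is included at this height; After the difference (first − rest): starting from the 23×8 cube, the r=2.5 cylinder at (0, -2) partially overlaps it — only the 0.50 mm² overlap (of its 19.51 mm²) is removed, clipping the outline; the 11.5×25.5 cube at (14.5, 12.5) misses the remaining region (no effect) — 1 connected region; (rotated 65° about Z; rotation is an isometry so areas/perimeters/island counts are preserved). The outline is a single polygon with 8 vertices. Extrusion per mm of travel: 0.25 × 0.1 / (π × 0.875²) = 0.010394. Accumulating E over each segment gives final E = 0.6404.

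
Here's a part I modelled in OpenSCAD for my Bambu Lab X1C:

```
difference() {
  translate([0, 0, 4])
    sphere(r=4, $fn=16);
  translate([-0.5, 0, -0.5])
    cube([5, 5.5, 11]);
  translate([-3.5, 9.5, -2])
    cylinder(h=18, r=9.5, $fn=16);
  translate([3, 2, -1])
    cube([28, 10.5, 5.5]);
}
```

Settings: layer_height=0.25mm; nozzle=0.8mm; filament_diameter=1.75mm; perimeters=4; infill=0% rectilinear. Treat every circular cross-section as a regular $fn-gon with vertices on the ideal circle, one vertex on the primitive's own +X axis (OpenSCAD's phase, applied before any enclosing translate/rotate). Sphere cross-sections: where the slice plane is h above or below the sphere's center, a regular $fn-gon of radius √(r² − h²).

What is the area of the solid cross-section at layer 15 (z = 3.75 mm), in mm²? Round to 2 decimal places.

25.31 mm²

At z = 3.75 mm: the sphere: section is a regular 16-gon, circumradius = √(r²−h²) = √(4²−0.25²) = 3.992 (area = (16/2)·3.992²·sin(360°/16) = 48.79 mm²); the 5×5.5 cube at (-0.5, 0) contributes its full rectangle (area 27.50 mm²); the r=9.5 cylinder at (-3.5, 9.5) contributes a regular 16-gon of circumradius 9.5 (area = (16/2)·9.500²·sin(360°/16) = 276.30 mm²); the cube at (3, 2) is present — its section is the full 28×10.5 rectangle (area 294.00 mm²); Taking the first minus the rest: starting from the r=4 sphere (48.79 mm²), the 5×5.5 cube at (-0.5, 0) partially overlaps it — only the 14.17 mm² overlap (of its 27.50 mm²) is removed, clipping the outline; the r=9.5 cylinder at (-3.5, 9.5) partially overlaps it — only the 9.31 mm² overlap (of its 276.30 mm²) is removed, clipping the outline; the 28×10.5 cube at (3, 2) misses the remaining region (no effect) — area = 25.31 mm². Overall, the cross-section is a single solid region. Net area = 25.31 mm².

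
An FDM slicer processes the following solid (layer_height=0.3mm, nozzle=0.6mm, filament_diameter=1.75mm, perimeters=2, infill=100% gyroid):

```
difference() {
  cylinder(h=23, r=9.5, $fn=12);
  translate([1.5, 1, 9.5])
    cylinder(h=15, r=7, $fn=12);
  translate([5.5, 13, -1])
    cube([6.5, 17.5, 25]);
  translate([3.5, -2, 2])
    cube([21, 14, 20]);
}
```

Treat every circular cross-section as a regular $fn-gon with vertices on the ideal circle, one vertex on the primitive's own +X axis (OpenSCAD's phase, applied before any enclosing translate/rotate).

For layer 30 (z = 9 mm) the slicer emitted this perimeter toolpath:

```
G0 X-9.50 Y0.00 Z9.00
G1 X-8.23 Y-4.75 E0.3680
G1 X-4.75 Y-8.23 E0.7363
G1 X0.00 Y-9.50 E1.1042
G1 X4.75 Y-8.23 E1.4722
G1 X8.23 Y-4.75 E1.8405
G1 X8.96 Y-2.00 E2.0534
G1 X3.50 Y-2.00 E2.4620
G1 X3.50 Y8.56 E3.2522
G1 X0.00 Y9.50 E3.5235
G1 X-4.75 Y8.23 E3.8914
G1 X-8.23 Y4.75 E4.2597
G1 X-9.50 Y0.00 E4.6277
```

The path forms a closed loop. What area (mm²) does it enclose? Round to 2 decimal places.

223.26 mm²

Apply the shoelace formula to the sequence of (X, Y) vertices; enclosed area = 223.26 mm².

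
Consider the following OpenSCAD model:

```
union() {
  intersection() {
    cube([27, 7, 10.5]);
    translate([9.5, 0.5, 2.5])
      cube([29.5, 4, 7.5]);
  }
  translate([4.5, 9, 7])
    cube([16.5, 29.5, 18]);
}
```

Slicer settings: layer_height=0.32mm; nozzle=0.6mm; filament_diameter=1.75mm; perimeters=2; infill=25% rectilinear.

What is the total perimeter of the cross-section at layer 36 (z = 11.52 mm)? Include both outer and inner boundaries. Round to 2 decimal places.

92.00 mm

At z = 11.52 mm: the cube does not reach this height (z outside [0, 10.5]); the cube at (9.5, 0.5) does not reach this height (z outside [2.5, 10]); Keeping only the common overlap: at least one operand is absent at this height, so nothing remains; the cube at (4.5, 9) is present — its section is the full 16.5×29.5 rectangle (perimeter 92.00 mm); Combining (union): only the 16.5×29.5 cube at (4.5, 9) is present, so the union is just that shape — boundary = 92.00 mm. Overall, the cross-section is a single solid region. Total boundary length (outer) = 92.00 mm.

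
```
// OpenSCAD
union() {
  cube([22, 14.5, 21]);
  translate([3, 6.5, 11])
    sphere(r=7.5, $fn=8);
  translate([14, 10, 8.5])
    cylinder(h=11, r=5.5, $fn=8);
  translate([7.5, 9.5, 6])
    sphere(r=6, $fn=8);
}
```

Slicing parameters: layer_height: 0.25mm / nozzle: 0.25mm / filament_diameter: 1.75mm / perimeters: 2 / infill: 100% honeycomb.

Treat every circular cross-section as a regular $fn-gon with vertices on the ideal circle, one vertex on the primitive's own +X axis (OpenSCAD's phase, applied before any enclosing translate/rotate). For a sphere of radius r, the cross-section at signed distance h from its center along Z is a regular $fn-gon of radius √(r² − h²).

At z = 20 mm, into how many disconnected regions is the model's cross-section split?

At z = 20 mm: the 22×14.5 cube contributes its full rectangle; the sphere at (3, 6.5) is not intersected at this z (|z−center|=9.000 > r=7.5); the cylinder at (14, 10) is not intersected at this z (z outside [8.5, 19.5]); the sphere at (7.5, 9.5) is absent (|z−center|=14.000 > r=6); Combining (union): only the 22×14.5 cube is present, so the union is just that shape — 1 connected region. The result has 1 disconnected region.

1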